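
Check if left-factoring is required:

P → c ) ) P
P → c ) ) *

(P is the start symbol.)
Yes, P has productions with common prefix 'c ) )'

Left-factoring is needed when two productions for the same non-terminal
share a common prefix on the right-hand side.

Productions for P:
  P → c ) ) P
  P → c ) ) *

Found common prefix 'c ) )' in productions for P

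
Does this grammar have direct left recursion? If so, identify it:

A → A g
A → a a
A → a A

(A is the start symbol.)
Yes, A is left-recursive

A → A g: LEFT RECURSIVE (starts with A)
A → a a: starts with a
A → a A: starts with a

The grammar has direct left recursion on: A.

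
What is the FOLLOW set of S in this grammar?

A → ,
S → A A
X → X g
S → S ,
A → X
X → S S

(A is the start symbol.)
In S → S ,: S is followed by ',', add FIRST(',') \ {ε} = { ',' }
In X → S S: S is followed by S, add FIRST(S) \ {ε} = { ',' }
In X → S S: S is at the end, add FOLLOW(X)

The FOLLOW sets referred to above (computed the same way, to a fixed point):
  FOLLOW(X) = { $, ',', 'g' }

Taking the union: FOLLOW(S) = { $, ',', 'g' }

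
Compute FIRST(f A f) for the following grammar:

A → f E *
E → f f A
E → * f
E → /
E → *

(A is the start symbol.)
{ 'f' }

To compute FIRST(f A f), process the symbols left to right:
Symbol f is a terminal. Add 'f' and stop.
FIRST(f A f) = { 'f' }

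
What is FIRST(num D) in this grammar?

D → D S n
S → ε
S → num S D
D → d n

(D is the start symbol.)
{ 'num' }

To compute FIRST(num D), process the symbols left to right:
Symbol num is a terminal. Add 'num' and stop.
FIRST(num D) = { 'num' }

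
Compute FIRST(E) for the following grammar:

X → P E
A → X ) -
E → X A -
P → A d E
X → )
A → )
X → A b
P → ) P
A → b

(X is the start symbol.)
{ ')', 'b' }

FIRST sets of the other non-terminals involved (by the same procedure, iterated to a fixed point):
  FIRST(X) = { ')', 'b' }

From E → X A -:
  - X is a non-terminal: add FIRST(X) \ {ε} = { ')', 'b' }
    X is not nullable, so stop

Collecting: FIRST(E) = { ')', 'b' }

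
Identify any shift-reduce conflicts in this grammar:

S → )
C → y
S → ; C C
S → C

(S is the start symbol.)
Augment with S' → S and build the canonical LR(0) collection (I0 = CLOSURE({[S' → . S]}), then GOTO on every symbol after a dot until no new states appear). It has 8 states:
  I0: { [C → . y], [S → . )], [S → . ; C C], [S → . C], [S' → . S] }  — shift
  I1: { [S → ) .] }  — reduce
  I2: { [C → . y], [S → ; . C C] }  — shift
  I3: { [S → C .] }  — reduce
  I4: { [S' → S .] }  — accept
  I5: { [C → y .] }  — reduce
  I6: { [C → . y], [S → ; C . C] }  — shift
  I7: { [S → ; C C .] }  — reduce

No state contains both a complete item and a shift item.

Answer: No shift-reduce conflicts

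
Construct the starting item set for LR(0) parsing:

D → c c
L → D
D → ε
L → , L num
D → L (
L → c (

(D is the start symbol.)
{ [D → . L (], [D → . c c], [D → .], [D' → . D], [L → . , L num], [L → . D], [L → . c (] }

First, augment the grammar with D' → D
I₀ = CLOSURE({ [D' → . D] }):
  [D' → . D] has the dot before D: add [D → . c c], [D → .], [D → . L (]
  [D → . L (] has the dot before L: add [L → . D], [L → . , L num], [L → . c (]
No further items can be added.

I₀ = { [D → . L (], [D → . c c], [D → .], [D' → . D], [L → . , L num], [L → . D], [L → . c (] }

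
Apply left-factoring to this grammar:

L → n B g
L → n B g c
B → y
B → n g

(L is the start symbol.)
Left-factoring transforms A → αβ₁ | αβ₂ into A → αA' and A' → β₁ | β₂
(α is the longest common prefix among the alternatives). Repeat until
no nonterminal has two alternatives with a common prefix.

Round 1: L has alternatives sharing prefix 'n B g'. Introduce L': L → n B g L'
  Add: L' → ε
  Add: L' → c

No remaining common prefixes — done.

Resulting grammar:
L → n B g L'
L' → ε
L' → c
B → y
B → n g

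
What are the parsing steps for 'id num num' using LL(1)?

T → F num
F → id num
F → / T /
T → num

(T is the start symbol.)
Stack is shown with the top on the left.

Stack         Input         Action
----------------------------------
T $           id num num $  output T → F num
F num $       id num num $  output F → id num
id num num $  id num num $  match 'id'
num num $     num num $     match 'num'
num $         num $         match 'num'
$             $             accept

The string is accepted.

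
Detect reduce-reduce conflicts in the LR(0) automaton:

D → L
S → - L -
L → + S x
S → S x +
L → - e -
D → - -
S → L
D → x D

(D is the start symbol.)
No reduce-reduce conflicts

A reduce-reduce conflict occurs when an LR(0) state has two complete items [A → α .] and [B → β .] — both call for a reduction, and with no lookahead the parser cannot choose between them.

Augment with D' → D and build the canonical LR(0) collection (I0 = CLOSURE({[D' → . D]}), then GOTO on every symbol after a dot until no new states appear). It has 18 states:
  I0: { [D → . - -], [D → . L], [D → . x D], [D' → . D], [L → . + S x], [L → . - e -] }  — shift
  I1: { [L → + . S x], [L → . + S x], [L → . - e -], [S → . - L -], [S → . L], [S → . S x +] }  — shift
  I2: { [D → - . -], [L → - . e -] }  — shift
  I3: { [D' → D .] }  — accept
  I4: { [D → L .] }  — reduce
  I5: { [D → . - -], [D → . L], [D → . x D], [D → x . D], [L → . + S x], [L → . - e -] }  — shift
  I6: { [D → x D .] }  — reduce
  I7: { [D → - - .] }  — reduce
  I8: { [L → - e . -] }  — shift
  I9: { [L → - e - .] }  — reduce
  I10: { [L → - . e -], [L → . + S x], [L → . - e -], [S → - . L -] }  — shift
  I11: { [S → L .] }  — reduce
  I12: { [L → + S . x], [S → S . x +] }  — shift
  I13: { [L → + S x .], [S → S x . +] }  — shift, reduce
  I14: { [S → S x + .] }  — reduce
  I15: { [L → - . e -] }  — shift
  I16: { [S → - L . -] }  — shift
  I17: { [S → - L - .] }  — reduce

No state contains more than one complete item.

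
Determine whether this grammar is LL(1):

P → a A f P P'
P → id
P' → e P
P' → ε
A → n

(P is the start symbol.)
No. Predict set conflict for P': { 'e' }

A grammar is LL(1) if for each non-terminal N with multiple productions, the predict sets of those productions are pairwise disjoint, where PREDICT(N → α) = (FIRST(α) \ {ε}) ∪ (FOLLOW(N) if α ⇒* ε).

Relevant sets:
  FOLLOW(P') = { $, 'e' }

For P:
  PREDICT(P → a A f P P') = { 'a' }
  PREDICT(P → id) = { 'id' }
For P':
  PREDICT(P' → e P) = { 'e' }
  PREDICT(P' → ε) = { $, 'e' }
A has a single production, so nothing to check there.

Conflict found: Predict set conflict for P': { 'e' }
The grammar is NOT LL(1).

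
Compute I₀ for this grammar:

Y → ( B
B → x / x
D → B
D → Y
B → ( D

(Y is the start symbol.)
{ [Y → . ( B], [Y' → . Y] }

First, augment the grammar with Y' → Y
I₀ = CLOSURE({ [Y' → . Y] }):
  [Y' → . Y] has the dot before Y: add [Y → . ( B]
No further items can be added.

I₀ = { [Y → . ( B], [Y' → . Y] }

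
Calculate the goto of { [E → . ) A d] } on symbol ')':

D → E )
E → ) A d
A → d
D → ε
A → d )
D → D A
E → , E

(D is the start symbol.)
{ [A → . d )], [A → . d], [E → ) . A d] }

GOTO(I, ')') = CLOSURE({ [A → αX.β] : [A → α.Xβ] ∈ I, X = ')' })

Items with dot before ')', with the dot advanced:
  [E → . ) A d] → [E → ) . A d]
Closure of the advanced items:
  [E → ) . A d] has the dot before A: add [A → . d], [A → . d )]

GOTO = { [A → . d )], [A → . d], [E → ) . A d] }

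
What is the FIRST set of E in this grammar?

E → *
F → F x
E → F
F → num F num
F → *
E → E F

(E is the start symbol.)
{ '*', 'num' }

To compute FIRST(E), examine every production with E on the left-hand side, reading each right-hand side left to right until a non-nullable symbol is reached.

FIRST sets of the other non-terminals involved (by the same procedure, iterated to a fixed point):
  FIRST(F) = { '*', 'num' }

From E → *:
  - '*' is a terminal: add '*' and stop
From E → F:
  - F is a non-terminal: add FIRST(F) \ {ε} = { '*', 'num' }
    F is not nullable, so stop
From E → E F:
  - E is the symbol being defined: contributes nothing new
    E is not nullable, so stop

Collecting: FIRST(E) = { '*', 'num' }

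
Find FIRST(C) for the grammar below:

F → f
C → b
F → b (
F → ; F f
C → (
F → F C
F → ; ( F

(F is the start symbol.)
{ '(', 'b' }

To compute FIRST(C), examine every production with C on the left-hand side, reading each right-hand side left to right until a non-nullable symbol is reached.

From C → b:
  - b is a terminal: add 'b' and stop
From C → (:
  - '(' is a terminal: add '(' and stop

Collecting: FIRST(C) = { '(', 'b' }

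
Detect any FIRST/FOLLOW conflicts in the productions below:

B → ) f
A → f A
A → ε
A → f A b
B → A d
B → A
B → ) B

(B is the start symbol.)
No FIRST/FOLLOW conflicts.

A FIRST/FOLLOW conflict occurs when a non-terminal N has a nullable alternative N → β (β ⇒* ε) and another alternative N → α with FIRST(α) ∩ FOLLOW(N) ≠ ∅: on such a lookahead the parser cannot decide between expanding α and letting N vanish via β.

Nullable non-terminals: A, B.
FIRST sets used below: FIRST(A) = { 'f', ε }

A: nullable alternative(s) A → ε; FOLLOW(A) = { $, 'b', 'd' }
  A → f A: FIRST \ {ε} = { 'f' } — disjoint from FOLLOW(A)
  A → ε: FIRST \ {ε} = { } — this is the only nullable alternative, skip
  A → f A b: FIRST \ {ε} = { 'f' } — disjoint from FOLLOW(A)

B: nullable alternative(s) B → A; FOLLOW(B) = { $ }
  B → ) f: FIRST \ {ε} = { ')' } — disjoint from FOLLOW(B)
  B → A d: FIRST \ {ε} = { 'd', 'f' } — disjoint from FOLLOW(B)
  B → A: FIRST \ {ε} = { 'f' } — this is the only nullable alternative, skip
  B → ) B: FIRST \ {ε} = { ')' } — disjoint from FOLLOW(B)

No FIRST/FOLLOW conflicts found.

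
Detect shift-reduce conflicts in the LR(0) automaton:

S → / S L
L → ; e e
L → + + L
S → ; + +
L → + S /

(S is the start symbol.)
A shift-reduce conflict occurs when an LR(0) state has both:
  - a complete (reduce) item [A → α .] (dot at the end), and
  - a shift item [B → β . c γ] (dot before a terminal).

Augment with S' → S and build the canonical LR(0) collection (I0 = CLOSURE({[S' → . S]}), then GOTO on every symbol after a dot until no new states appear). It has 16 states:
  I0: { [S → . / S L], [S → . ; + +], [S' → . S] }  — shift
  I1: { [S → . / S L], [S → . ; + +], [S → / . S L] }  — shift
  I2: { [S → ; . + +] }  — shift
  I3: { [S' → S .] }  — accept
  I4: { [S → ; + . +] }  — shift
  I5: { [S → ; + + .] }  — reduce
  I6: { [L → . + + L], [L → . + S /], [L → . ; e e], [S → / S . L] }  — shift
  I7: { [L → + . + L], [L → + . S /], [S → . / S L], [S → . ; + +] }  — shift
  I8: { [L → ; . e e] }  — shift
  I9: { [S → / S L .] }  — reduce
  I10: { [L → ; e . e] }  — shift
  I11: { [L → ; e e .] }  — reduce
  I12: { [L → + + . L], [L → . + + L], [L → . + S /], [L → . ; e e] }  — shift
  I13: { [L → + S . /] }  — shift
  I14: { [L → + S / .] }  — reduce
  I15: { [L → + + L .] }  — reduce

No state contains both a complete item and a shift item.

Answer: No shift-reduce conflicts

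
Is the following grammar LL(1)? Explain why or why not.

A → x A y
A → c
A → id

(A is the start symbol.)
Yes, the grammar is LL(1).

For A:
  PREDICT(A → x A y) = { 'x' }
  PREDICT(A → c) = { 'c' }
  PREDICT(A → id) = { 'id' }

All predict sets are disjoint. The grammar IS LL(1).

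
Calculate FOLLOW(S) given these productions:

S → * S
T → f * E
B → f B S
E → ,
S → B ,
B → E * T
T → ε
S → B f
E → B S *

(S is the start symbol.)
{ $, '*', ',', 'f' }

To compute FOLLOW(S), find every occurrence of S on a right-hand side N → α S β: add FIRST(β) \ {ε}, and if β is empty or nullable also add FOLLOW(N). Iterate to a fixed point.

S is the start symbol, so $ ∈ FOLLOW(S).
In S → * S: S is at the end; this adds FOLLOW(S) to itself — nothing new
In B → f B S: S is at the end, add FOLLOW(B)
In E → B S *: S is followed by '*', add FIRST('*') \ {ε} = { '*' }

The FOLLOW sets referred to above (computed the same way, to a fixed point):
  FOLLOW(B) = { '*', ',', 'f' }

Taking the union: FOLLOW(S) = { $, '*', ',', 'f' }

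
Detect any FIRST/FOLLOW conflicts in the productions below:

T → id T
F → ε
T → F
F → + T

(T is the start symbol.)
No FIRST/FOLLOW conflicts.

Nullable non-terminals: F, T.
FIRST sets used below: FIRST(F) = { '+', ε }

F: nullable alternative(s) F → ε; FOLLOW(F) = { $ }
  F → ε: FIRST \ {ε} = { } — this is the only nullable alternative, skip
  F → + T: FIRST \ {ε} = { '+' } — disjoint from FOLLOW(F)

T: nullable alternative(s) T → F; FOLLOW(T) = { $ }
  T → id T: FIRST \ {ε} = { 'id' } — disjoint from FOLLOW(T)
  T → F: FIRST \ {ε} = { '+' } — this is the only nullable alternative, skip

No FIRST/FOLLOW conflicts found.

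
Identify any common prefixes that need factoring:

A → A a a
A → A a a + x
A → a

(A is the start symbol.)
Yes, A has productions with common prefix 'A a a'

Left-factoring is needed when two productions for the same non-terminal
share a common prefix on the right-hand side.

Productions for A:
  A → A a a
  A → A a a + x
  A → a

Found common prefix 'A a a' in productions for A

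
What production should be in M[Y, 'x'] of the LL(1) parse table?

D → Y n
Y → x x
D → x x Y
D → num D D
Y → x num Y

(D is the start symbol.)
To find M[Y, 'x'], we find productions for Y where 'x' is in the predict set (PREDICT(N → α) = (FIRST(α) \ {ε}) ∪ (FOLLOW(N) if α ⇒* ε)).

Y → x x: PREDICT = { 'x' }
  'x' is in predict set, so this production goes in M[Y, 'x']
Y → x num Y: PREDICT = { 'x' }
  'x' is in predict set, so this production goes in M[Y, 'x']

M[Y, 'x'] = Y → x x, Y → x num Y  (a multiply-defined cell — the grammar is not LL(1))

Answer: Y → x x, Y → x num Y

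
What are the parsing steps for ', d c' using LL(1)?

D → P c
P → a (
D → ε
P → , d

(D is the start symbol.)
LL(1) parsing maintains a stack (initially the start symbol over $) and the input. At each step: if the stack top is a terminal, match it against the current input token; if it is a non-terminal N, replace it with the RHS of M[N, lookahead] (the unique production whose predict set contains the lookahead).

Stack is shown with the top on the left.

Stack    Input    Action
------------------------
D $      , d c $  output D → P c
P c $    , d c $  output P → , d
, d c $  , d c $  match ','
d c $    d c $    match 'd'
c $      c $      match 'c'
$        $        accept

The string is accepted.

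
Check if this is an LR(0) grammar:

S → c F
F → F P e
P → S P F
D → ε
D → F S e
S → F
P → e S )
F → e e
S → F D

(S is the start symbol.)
A grammar is LR(0) if no state in the canonical LR(0) collection has:
  - both a shift item (dot before a terminal) and a complete item (shift-reduce conflict), or
  - two or more complete items (reduce-reduce conflict; the accept item [S' → S .] counts as a complete item here).

Augment with S' → S and build the canonical LR(0) collection (I0 = CLOSURE({[S' → . S]}), then GOTO on every symbol after a dot until no new states appear). It has 20 states:
  I0: { [F → . F P e], [F → . e e], [S → . F D], [S → . F], [S → . c F], [S' → . S] }  — shift
  I1: { [D → . F S e], [D → .], [F → . F P e], [F → . e e], [F → F . P e], [P → . S P F], [P → . e S )], [S → . F D], [S → . F], [S → . c F], [S → F . D], [S → F .] }  — shift, 2 reduces
  I2: { [S' → S .] }  — accept
  I3: { [F → . F P e], [F → . e e], [S → c . F] }  — shift
  I4: { [F → e . e] }  — shift
  I5: { [F → e e .] }  — reduce
  I6: { [F → . F P e], [F → . e e], [F → F . P e], [P → . S P F], [P → . e S )], [S → . F D], [S → . F], [S → . c F], [S → c F .] }  — shift, reduce
  I7: { [F → F P . e] }  — shift
  I8: { [F → . F P e], [F → . e e], [P → . S P F], [P → . e S )], [P → S . P F], [S → . F D], [S → . F], [S → . c F] }  — shift
  I9: { [F → . F P e], [F → . e e], [F → e . e], [P → e . S )], [S → . F D], [S → . F], [S → . c F] }  — shift
  I10: { [P → e S . )] }  — shift
  I11: { [F → e . e], [F → e e .] }  — shift, reduce
  I12: { [P → e S ) .] }  — reduce
  I13: { [F → . F P e], [F → . e e], [P → S P . F] }  — shift
  I14: { [F → . F P e], [F → . e e], [F → F . P e], [P → . S P F], [P → . e S )], [P → S P F .], [S → . F D], [S → . F], [S → . c F] }  — shift, reduce
  I15: { [F → F P e .] }  — reduce
  I16: { [S → F D .] }  — reduce
  I17: { [D → . F S e], [D → .], [D → F . S e], [F → . F P e], [F → . e e], [F → F . P e], [P → . S P F], [P → . e S )], [S → . F D], [S → . F], [S → . c F], [S → F . D], [S → F .] }  — shift, 2 reduces
  I18: { [D → F S . e], [F → . F P e], [F → . e e], [P → . S P F], [P → . e S )], [P → S . P F], [S → . F D], [S → . F], [S → . c F] }  — shift
  I19: { [D → F S e .], [F → . F P e], [F → . e e], [F → e . e], [P → e . S )], [S → . F D], [S → . F], [S → . c F] }  — shift, reduce

Conflict in state I1:
  Shift-reduce conflict between [D → .] and [F → . e e]
So the grammar is NOT LR(0).

Answer: No. Shift-reduce conflict between [D → .] and [F → . e e]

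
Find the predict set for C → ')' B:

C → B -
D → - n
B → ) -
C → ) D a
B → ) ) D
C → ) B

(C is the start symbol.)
{ ')' }

PREDICT(C → ')' B) = (FIRST(RHS) \ {ε}) ∪ (FOLLOW(C) if ε ∈ FIRST(RHS), i.e. RHS ⇒* ε)
FIRST(')' B) = { ')' }
ε ∉ FIRST(')' B), so FOLLOW(C) is not added.
PREDICT(C → ')' B) = { ')' }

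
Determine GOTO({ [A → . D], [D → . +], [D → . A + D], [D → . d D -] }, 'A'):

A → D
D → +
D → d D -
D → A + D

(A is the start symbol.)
GOTO(I, 'A') = CLOSURE({ [A → αX.β] : [A → α.Xβ] ∈ I, X = 'A' })

Items with dot before 'A', with the dot advanced:
  [D → . A + D] → [D → A . + D]
Closure adds nothing (no advanced item has the dot before a non-terminal).

GOTO = { [D → A . + D] }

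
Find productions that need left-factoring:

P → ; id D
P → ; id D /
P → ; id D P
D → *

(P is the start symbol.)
Yes, P has productions with common prefix '; id D'

Left-factoring is needed when two productions for the same non-terminal
share a common prefix on the right-hand side.

Productions for P:
  P → ; id D
  P → ; id D /
  P → ; id D P

Found common prefix '; id D' in productions for P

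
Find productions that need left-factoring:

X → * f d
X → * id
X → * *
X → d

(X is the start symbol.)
Left-factoring is needed when two productions for the same non-terminal
share a common prefix on the right-hand side.

Productions for X:
  X → * f d
  X → * id
  X → * *
  X → d

Found common prefix '*' in productions for X

Answer: Yes, X has productions with common prefix '*'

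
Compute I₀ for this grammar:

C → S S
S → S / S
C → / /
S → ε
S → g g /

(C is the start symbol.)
{ [C → . / /], [C → . S S], [C' → . C], [S → . S / S], [S → . g g /], [S → .] }

First, augment the grammar with C' → C
I₀ = CLOSURE({ [C' → . C] }):
  [C' → . C] has the dot before C: add [C → . S S], [C → . / /]
  [C → . S S] has the dot before S: add [S → . S / S], [S → .], [S → . g g /]
No further items can be added.

I₀ = { [C → . / /], [C → . S S], [C' → . C], [S → . S / S], [S → . g g /], [S → .] }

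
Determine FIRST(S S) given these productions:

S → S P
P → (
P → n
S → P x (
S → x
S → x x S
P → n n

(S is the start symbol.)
FIRST sets of the non-terminals involved (from the grammar, by fixed-point iteration):
  FIRST(S) = { '(', 'n', 'x' }

To compute FIRST(S S), process the symbols left to right:
Symbol S is a non-terminal. Add FIRST(S) \ {ε} = { '(', 'n', 'x' }
S is not nullable (ε ∉ FIRST(S)), so stop here.
FIRST(S S) = { '(', 'n', 'x' }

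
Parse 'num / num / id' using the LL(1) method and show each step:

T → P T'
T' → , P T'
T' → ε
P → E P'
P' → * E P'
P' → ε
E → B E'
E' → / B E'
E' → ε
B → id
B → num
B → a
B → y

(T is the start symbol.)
Stack is shown with the top on the left.

Stack           Input             Action
----------------------------------------
T $             num / num / id $  output T → P T'
P T' $          num / num / id $  output P → E P'
E P' T' $       num / num / id $  output E → B E'
B E' P' T' $    num / num / id $  output B → num
num E' P' T' $  num / num / id $  match 'num'
E' P' T' $      / num / id $      output E' → / B E'
/ B E' P' T' $  / num / id $      match '/'
B E' P' T' $    num / id $        output B → num
num E' P' T' $  num / id $        match 'num'
E' P' T' $      / id $            output E' → / B E'
/ B E' P' T' $  / id $            match '/'
B E' P' T' $    id $              output B → id
id E' P' T' $   id $              match 'id'
E' P' T' $      $                 output E' → ε
P' T' $         $                 output P' → ε
T' $            $                 output T' → ε
$               $                 accept

The string is accepted.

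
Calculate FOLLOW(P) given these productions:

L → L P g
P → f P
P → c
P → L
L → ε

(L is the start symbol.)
To compute FOLLOW(P), find every occurrence of P on a right-hand side N → α P β: add FIRST(β) \ {ε}, and if β is empty or nullable also add FOLLOW(N). Iterate to a fixed point.

In L → L P g: P is followed by g, add FIRST(g) \ {ε} = { 'g' }
In P → f P: P is at the end; this adds FOLLOW(P) to itself — nothing new

Taking the union: FOLLOW(P) = { 'g' }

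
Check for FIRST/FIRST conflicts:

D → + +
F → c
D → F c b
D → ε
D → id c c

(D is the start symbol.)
No FIRST/FIRST conflicts.

A FIRST/FIRST conflict occurs when two productions N → α and N → β for the same non-terminal have FIRST(α) ∩ FIRST(β) ≠ ∅ (with ε ∈ FIRST of a nullable right-hand side, so two nullable alternatives also conflict).

FIRST sets of the non-terminals at (or reachable through a nullable prefix from) the front of some alternative:
  FIRST(F) = { 'c' }

Productions for D:
  D → + +: FIRST = { '+' }
  D → F c b: FIRST = { 'c' }
  D → ε: FIRST = { ε }
  D → id c c: FIRST = { 'id' }
F has only one production, so no FIRST/FIRST conflict is possible there.

All alternatives of each non-terminal have pairwise disjoint FIRST sets.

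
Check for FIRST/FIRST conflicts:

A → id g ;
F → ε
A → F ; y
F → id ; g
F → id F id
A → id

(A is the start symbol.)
A FIRST/FIRST conflict occurs when two productions N → α and N → β for the same non-terminal have FIRST(α) ∩ FIRST(β) ≠ ∅ (with ε ∈ FIRST of a nullable right-hand side, so two nullable alternatives also conflict).

FIRST sets of the non-terminals at (or reachable through a nullable prefix from) the front of some alternative:
  FIRST(F) = { 'id', ε }

Productions for A:
  A → id g ;: FIRST = { 'id' }
  A → F ; y: FIRST = { ';', 'id' }
  A → id: FIRST = { 'id' }
Productions for F:
  F → ε: FIRST = { ε }
  F → id ; g: FIRST = { 'id' }
  F → id F id: FIRST = { 'id' }

Conflict for A: A → id g ; and A → F ; y
  Overlap: { 'id' }
Conflict for A: A → id g ; and A → id
  Overlap: { 'id' }
Conflict for A: A → F ; y and A → id
  Overlap: { 'id' }
Conflict for F: F → id ; g and F → id F id
  Overlap: { 'id' }

Answer: Yes. A → id g ';' / A → F ';' y on { 'id' }; A → id g ';' / A → id on { 'id' }; A → F ';' y / A → id on { 'id' }; F → id ';' g / F → id F id on { 'id' }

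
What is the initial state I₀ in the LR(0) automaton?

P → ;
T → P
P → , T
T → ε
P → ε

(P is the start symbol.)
{ [P → . , T], [P → . ;], [P → .], [P' → . P] }

First, augment the grammar with P' → P
I₀ = CLOSURE({ [P' → . P] }):
  [P' → . P] has the dot before P: add [P → . ;], [P → . , T], [P → .]
No further items can be added.

I₀ = { [P → . , T], [P → . ;], [P → .], [P' → . P] }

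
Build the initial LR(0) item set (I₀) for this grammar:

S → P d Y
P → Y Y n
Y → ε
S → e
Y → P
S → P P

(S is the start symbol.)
First, augment the grammar with S' → S
I₀ = CLOSURE({ [S' → . S] }):
  [S' → . S] has the dot before S: add [S → . P d Y], [S → . e], [S → . P P]
  [S → . P d Y] has the dot before P: add [P → . Y Y n]
  [P → . Y Y n] has the dot before Y: add [Y → .], [Y → . P]
No further items can be added.

I₀ = { [P → . Y Y n], [S → . P P], [S → . P d Y], [S → . e], [S' → . S], [Y → . P], [Y → .] }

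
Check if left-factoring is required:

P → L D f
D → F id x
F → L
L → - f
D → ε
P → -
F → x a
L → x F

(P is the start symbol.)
No, left-factoring is not needed

Left-factoring is needed when two productions for the same non-terminal
share a common prefix on the right-hand side.

Productions for P:
  P → L D f
  P → -
Productions for D:
  D → F id x
  D → ε
Productions for F:
  F → L
  F → x a
Productions for L:
  L → - f
  L → x F

No common prefixes found.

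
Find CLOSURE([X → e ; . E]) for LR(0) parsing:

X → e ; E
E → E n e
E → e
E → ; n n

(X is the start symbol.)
Start with: [X → e ; . E]
  [X → e ; . E] has the dot before E: add [E → . E n e], [E → . e], [E → . ; n n]
No further items can be added.

CLOSURE = { [E → . ; n n], [E → . E n e], [E → . e], [X → e ; . E] }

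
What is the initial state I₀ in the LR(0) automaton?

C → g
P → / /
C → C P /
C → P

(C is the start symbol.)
First, augment the grammar with C' → C
I₀ = CLOSURE({ [C' → . C] }):
  [C' → . C] has the dot before C: add [C → . g], [C → . C P /], [C → . P]
  [C → . P] has the dot before P: add [P → . / /]
No further items can be added.

I₀ = { [C → . C P /], [C → . P], [C → . g], [C' → . C], [P → . / /] }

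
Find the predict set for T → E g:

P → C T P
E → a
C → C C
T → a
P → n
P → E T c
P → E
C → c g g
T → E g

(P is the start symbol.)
PREDICT(T → E g) = (FIRST(RHS) \ {ε}) ∪ (FOLLOW(T) if ε ∈ FIRST(RHS), i.e. RHS ⇒* ε)
FIRST(E) = { 'a' }
FIRST(E g) = { 'a' }
ε ∉ FIRST(E g), so FOLLOW(T) is not added.
PREDICT(T → E g) = { 'a' }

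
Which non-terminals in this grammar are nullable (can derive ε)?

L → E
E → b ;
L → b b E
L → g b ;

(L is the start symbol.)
None

A non-terminal is nullable if it can derive ε (the empty string): either it has an ε-production, or it has a production whose right-hand side consists entirely of nullable non-terminals.

There are no ε-productions, so no non-terminal can derive ε.
No non-terminals are nullable.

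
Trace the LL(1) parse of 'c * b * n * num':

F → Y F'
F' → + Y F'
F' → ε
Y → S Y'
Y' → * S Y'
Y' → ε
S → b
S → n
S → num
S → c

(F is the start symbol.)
Stack is shown with the top on the left.

Stack        Input              Action
--------------------------------------
F $          c * b * n * num $  output F → Y F'
Y F' $       c * b * n * num $  output Y → S Y'
S Y' F' $    c * b * n * num $  output S → c
c Y' F' $    c * b * n * num $  match 'c'
Y' F' $      * b * n * num $    output Y' → * S Y'
* S Y' F' $  * b * n * num $    match '*'
S Y' F' $    b * n * num $      output S → b
b Y' F' $    b * n * num $      match 'b'
Y' F' $      * n * num $        output Y' → * S Y'
* S Y' F' $  * n * num $        match '*'
S Y' F' $    n * num $          output S → n
n Y' F' $    n * num $          match 'n'
Y' F' $      * num $            output Y' → * S Y'
* S Y' F' $  * num $            match '*'
S Y' F' $    num $              output S → num
num Y' F' $  num $              match 'num'
Y' F' $      $                  output Y' → ε
F' $         $                  output F' → ε
$            $                  accept

The string is accepted.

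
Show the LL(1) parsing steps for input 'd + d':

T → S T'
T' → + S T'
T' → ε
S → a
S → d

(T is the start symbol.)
Stack is shown with the top on the left.

Stack     Input    Action
-------------------------
T $       d + d $  output T → S T'
S T' $    d + d $  output S → d
d T' $    d + d $  match 'd'
T' $      + d $    output T' → + S T'
+ S T' $  + d $    match '+'
S T' $    d $      output S → d
d T' $    d $      match 'd'
T' $      $        output T' → ε
$         $        accept

The string is accepted.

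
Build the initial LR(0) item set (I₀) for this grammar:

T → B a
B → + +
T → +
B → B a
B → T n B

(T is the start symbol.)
First, augment the grammar with T' → T
I₀ = CLOSURE({ [T' → . T] }):
  [T' → . T] has the dot before T: add [T → . B a], [T → . +]
  [T → . B a] has the dot before B: add [B → . + +], [B → . B a], [B → . T n B]
No further items can be added.

I₀ = { [B → . + +], [B → . B a], [B → . T n B], [T → . +], [T → . B a], [T' → . T] }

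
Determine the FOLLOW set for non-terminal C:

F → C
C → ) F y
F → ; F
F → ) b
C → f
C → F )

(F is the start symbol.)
To compute FOLLOW(C), find every occurrence of C on a right-hand side N → α C β: add FIRST(β) \ {ε}, and if β is empty or nullable also add FOLLOW(N). Iterate to a fixed point.

In F → C: C is at the end, add FOLLOW(F)

The FOLLOW sets referred to above (computed the same way, to a fixed point):
  FOLLOW(F) = { $, ')', 'y' }

Taking the union: FOLLOW(C) = { $, ')', 'y' }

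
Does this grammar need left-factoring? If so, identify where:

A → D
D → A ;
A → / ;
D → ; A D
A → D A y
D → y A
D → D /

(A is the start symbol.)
Yes, A has productions with common prefix 'D'

Left-factoring is needed when two productions for the same non-terminal
share a common prefix on the right-hand side.

Productions for A:
  A → D
  A → / ;
  A → D A y
Productions for D:
  D → A ;
  D → ; A D
  D → y A
  D → D /

Found common prefix 'D' in productions for A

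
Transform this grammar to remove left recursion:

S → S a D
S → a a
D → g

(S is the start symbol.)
S is directly left-recursive. The standard transformation for
  A → A α₁ | ... | A α_m | β₁ | ... | β_n
is
  A  → β₁ A' | ... | β_n A'
  A' → α₁ A' | ... | α_m A' | ε

S → a a becomes S → a a S'
S → S a D becomes S' → a D S'
Add S' → ε

Productions for other non-terminals are unchanged:
  D → g

Resulting grammar:
S → a a S'
S' → a D S'
S' → ε
D → g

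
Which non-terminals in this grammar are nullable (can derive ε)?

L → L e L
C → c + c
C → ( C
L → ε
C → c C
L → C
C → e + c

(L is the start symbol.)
A non-terminal is nullable if it can derive ε (the empty string): either it has an ε-production, or it has a production whose right-hand side consists entirely of nullable non-terminals.

ε-productions: L → ε
So L is immediately nullable.
No further non-terminal can be added: every production for the remaining non-terminals contains a terminal or a non-nullable non-terminal.
Nullable = { 'L' }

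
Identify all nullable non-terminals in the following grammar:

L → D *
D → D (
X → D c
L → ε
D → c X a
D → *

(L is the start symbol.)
{ 'L' }

A non-terminal is nullable if it can derive ε (the empty string): either it has an ε-production, or it has a production whose right-hand side consists entirely of nullable non-terminals.

ε-productions: L → ε
So L is immediately nullable.
No further non-terminal can be added: every production for the remaining non-terminals contains a terminal or a non-nullable non-terminal.
Nullable = { 'L' }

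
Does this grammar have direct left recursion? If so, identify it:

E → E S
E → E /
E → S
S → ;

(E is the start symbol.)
Direct left recursion occurs when N → N α for some non-terminal N (the right-hand side begins with the left-hand side itself).

E → E S: LEFT RECURSIVE (starts with E)
E → E /: LEFT RECURSIVE (starts with E)
E → S: starts with S
S → ;: starts with ';'

The grammar has direct left recursion on: E.

Answer: Yes, E is left-recursive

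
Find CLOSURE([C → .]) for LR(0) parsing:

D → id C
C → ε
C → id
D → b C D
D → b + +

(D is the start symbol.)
To compute CLOSURE, for each item [A → α.Bβ] where B is a non-terminal, add [B → .γ] for all productions B → γ; repeat for the newly added items until nothing changes.

Start with: [C → .]
The dot is at the end, so nothing is added.

CLOSURE = { [C → .] }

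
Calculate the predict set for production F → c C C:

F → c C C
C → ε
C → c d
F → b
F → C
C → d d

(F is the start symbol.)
PREDICT(F → c C C) = (FIRST(RHS) \ {ε}) ∪ (FOLLOW(F) if ε ∈ FIRST(RHS), i.e. RHS ⇒* ε)
FIRST(c C C) = { 'c' }
ε ∉ FIRST(c C C), so FOLLOW(F) is not added.
PREDICT(F → c C C) = { 'c' }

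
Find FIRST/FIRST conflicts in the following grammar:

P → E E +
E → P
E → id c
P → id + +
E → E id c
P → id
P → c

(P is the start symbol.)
A FIRST/FIRST conflict occurs when two productions N → α and N → β for the same non-terminal have FIRST(α) ∩ FIRST(β) ≠ ∅ (with ε ∈ FIRST of a nullable right-hand side, so two nullable alternatives also conflict).

FIRST sets of the non-terminals at (or reachable through a nullable prefix from) the front of some alternative:
  FIRST(E) = { 'c', 'id' }
  FIRST(P) = { 'c', 'id' }

Productions for P:
  P → E E +: FIRST = { 'c', 'id' }
  P → id + +: FIRST = { 'id' }
  P → id: FIRST = { 'id' }
  P → c: FIRST = { 'c' }
Productions for E:
  E → P: FIRST = { 'c', 'id' }
  E → id c: FIRST = { 'id' }
  E → E id c: FIRST = { 'c', 'id' }

Conflict for P: P → E E + and P → id + +
  Overlap: { 'id' }
Conflict for P: P → E E + and P → id
  Overlap: { 'id' }
Conflict for P: P → E E + and P → c
  Overlap: { 'c' }
Conflict for P: P → id + + and P → id
  Overlap: { 'id' }
Conflict for E: E → P and E → id c
  Overlap: { 'id' }
Conflict for E: E → P and E → E id c
  Overlap: { 'c', 'id' }
Conflict for E: E → id c and E → E id c
  Overlap: { 'id' }

Answer: Yes. P → E E '+' / P → id '+' '+' on { 'id' }; P → E E '+' / P → id on { 'id' }; P → E E '+' / P → c on { 'c' }; P → id '+' '+' / P → id on { 'id' }; E → P / E → id c on { 'id' }; E → P / E → E id c on { 'c', 'id' }; E → id c / E → E id c on { 'id' }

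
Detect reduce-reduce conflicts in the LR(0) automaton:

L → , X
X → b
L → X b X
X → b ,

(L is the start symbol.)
Augment with L' → L and build the canonical LR(0) collection (I0 = CLOSURE({[L' → . L]}), then GOTO on every symbol after a dot until no new states appear). It has 9 states:
  I0: { [L → . , X], [L → . X b X], [L' → . L], [X → . b ,], [X → . b] }  — shift
  I1: { [L → , . X], [X → . b ,], [X → . b] }  — shift
  I2: { [L' → L .] }  — accept
  I3: { [L → X . b X] }  — shift
  I4: { [X → b . ,], [X → b .] }  — shift, reduce
  I5: { [X → b , .] }  — reduce
  I6: { [L → X b . X], [X → . b ,], [X → . b] }  — shift
  I7: { [L → X b X .] }  — reduce
  I8: { [L → , X .] }  — reduce

No state contains more than one complete item.

Answer: No reduce-reduce conflicts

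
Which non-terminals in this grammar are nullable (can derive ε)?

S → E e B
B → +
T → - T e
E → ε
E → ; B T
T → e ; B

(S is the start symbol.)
A non-terminal is nullable if it can derive ε (the empty string): either it has an ε-production, or it has a production whose right-hand side consists entirely of nullable non-terminals.

ε-productions: E → ε
So E is immediately nullable.
No further non-terminal can be added: every production for the remaining non-terminals contains a terminal or a non-nullable non-terminal.
Nullable = { 'E' }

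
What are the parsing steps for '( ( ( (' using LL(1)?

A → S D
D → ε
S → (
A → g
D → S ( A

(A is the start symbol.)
LL(1) parsing maintains a stack (initially the start symbol over $) and the input. At each step: if the stack top is a terminal, match it against the current input token; if it is a non-terminal N, replace it with the RHS of M[N, lookahead] (the unique production whose predict set contains the lookahead).

Stack is shown with the top on the left.

Stack    Input      Action
--------------------------
A $      ( ( ( ( $  output A → S D
S D $    ( ( ( ( $  output S → (
( D $    ( ( ( ( $  match '('
D $      ( ( ( $    output D → S ( A
S ( A $  ( ( ( $    output S → (
( ( A $  ( ( ( $    match '('
( A $    ( ( $      match '('
A $      ( $        output A → S D
S D $    ( $        output S → (
( D $    ( $        match '('
D $      $          output D → ε
$        $          accept

The string is accepted.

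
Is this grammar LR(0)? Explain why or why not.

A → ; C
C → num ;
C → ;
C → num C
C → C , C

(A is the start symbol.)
No. Shift-reduce conflict between [A → ; C .] and [C → C . , C]

A grammar is LR(0) if no state in the canonical LR(0) collection has:
  - both a shift item (dot before a terminal) and a complete item (shift-reduce conflict), or
  - two or more complete items (reduce-reduce conflict; the accept item [A' → A .] counts as a complete item here).

Augment with A' → A and build the canonical LR(0) collection (I0 = CLOSURE({[A' → . A]}), then GOTO on every symbol after a dot until no new states appear). It has 10 states:
  I0: { [A → . ; C], [A' → . A] }  — shift
  I1: { [A → ; . C], [C → . ;], [C → . C , C], [C → . num ;], [C → . num C] }  — shift
  I2: { [A' → A .] }  — accept
  I3: { [C → ; .] }  — reduce
  I4: { [A → ; C .], [C → C . , C] }  — shift, reduce
  I5: { [C → . ;], [C → . C , C], [C → . num ;], [C → . num C], [C → num . ;], [C → num . C] }  — shift
  I6: { [C → ; .], [C → num ; .] }  — 2 reduces
  I7: { [C → C . , C], [C → num C .] }  — shift, reduce
  I8: { [C → . ;], [C → . C , C], [C → . num ;], [C → . num C], [C → C , . C] }  — shift
  I9: { [C → C , C .], [C → C . , C] }  — shift, reduce

Conflict in state I4:
  Shift-reduce conflict between [A → ; C .] and [C → C . , C]
So the grammar is NOT LR(0).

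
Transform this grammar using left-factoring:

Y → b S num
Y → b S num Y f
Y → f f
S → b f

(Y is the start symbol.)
Y → b S num Y'
Y' → ε
Y' → Y f
Y → f f
S → b f

Left-factoring transforms A → αβ₁ | αβ₂ into A → αA' and A' → β₁ | β₂
(α is the longest common prefix among the alternatives). Repeat until
no nonterminal has two alternatives with a common prefix.

Round 1: Y has alternatives sharing prefix 'b S num'. Introduce Y': Y → b S num Y'
  Add: Y' → ε
  Add: Y' → Y f

No remaining common prefixes — done.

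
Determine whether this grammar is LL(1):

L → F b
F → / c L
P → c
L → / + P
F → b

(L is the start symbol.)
No. Predict set conflict for L: { '/' }

Relevant sets:
  FIRST(F) = { '/', 'b' }

For L:
  PREDICT(L → F b) = { '/', 'b' }
  PREDICT(L → '/' '+' P) = { '/' }
For F:
  PREDICT(F → '/' c L) = { '/' }
  PREDICT(F → b) = { 'b' }
P has a single production, so nothing to check there.

Conflict found: Predict set conflict for L: { '/' }
The grammar is NOT LL(1).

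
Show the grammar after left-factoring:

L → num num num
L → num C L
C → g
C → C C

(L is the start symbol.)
L → num L'
L' → num num
L' → C L
C → g
C → C C

Left-factoring transforms A → αβ₁ | αβ₂ into A → αA' and A' → β₁ | β₂
(α is the longest common prefix among the alternatives). Repeat until
no nonterminal has two alternatives with a common prefix.

Round 1: L has alternatives sharing prefix 'num'. Introduce L': L → num L'
  Add: L' → num num
  Add: L' → C L

No remaining common prefixes — done.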